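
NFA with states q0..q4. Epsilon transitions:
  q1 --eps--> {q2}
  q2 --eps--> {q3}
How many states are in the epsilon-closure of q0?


Starting from q0
Initialize closure = {q0}
q0 has no outgoing epsilon transitions -> nothing to add
Final closure: {q0}
Size = 1

1


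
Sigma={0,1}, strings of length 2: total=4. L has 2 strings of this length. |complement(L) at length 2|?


Alphabet: {0,1}
String length: 2
Total strings of length 2 = 2^2 = 4
Strings in L = 2
Complement = total - |L|
= 4 - 2
= 2

2


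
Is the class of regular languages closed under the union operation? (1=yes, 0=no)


Regular languages are closed under:
- Union (DFA product construction)
- Intersection (DFA product construction)
- Complement (swap accept/reject states)
- Concatenation (NFA construction)
- Kleene star (NFA construction)
union is in this list
Therefore: closed

1


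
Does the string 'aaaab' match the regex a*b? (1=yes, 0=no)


Pattern: a*b
String: 'aaaab'
Pattern requires: zero or more 'a's followed by exactly one 'b'
Found 4 leading 'a's
Remaining: 'b'
Remaining is exactly 'b' -> match
Result: 1

1


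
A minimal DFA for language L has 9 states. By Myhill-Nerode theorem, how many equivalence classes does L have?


Myhill-Nerode theorem:
Number of equivalence classes = number of states in minimal DFA
Minimal DFA states = 9
Therefore equivalence classes = 9

9


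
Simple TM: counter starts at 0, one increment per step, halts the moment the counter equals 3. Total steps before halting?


Counter starts at 0. Counting sequence:
  Step 1: counter = 1
  Step 2: counter = 2
  Step 3: counter = 3
Counter reached 3 -> halt
Total steps = 3

3


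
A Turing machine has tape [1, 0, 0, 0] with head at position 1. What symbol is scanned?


Tape: [1, 0, 0, 0]
Positions: 0 1 2 3
Values:    1 0 0 0
Head at position 1
tape[1] = 0

0


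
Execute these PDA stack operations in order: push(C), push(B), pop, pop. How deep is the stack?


Tracing stack operations:
  push(C) -> stack = [C], depth=1
  push(B) -> stack = [C,B], depth=2
  pop -> removed B, stack = [C], depth=1
  pop -> removed C, stack = [], depth=0
Final depth = 0

0


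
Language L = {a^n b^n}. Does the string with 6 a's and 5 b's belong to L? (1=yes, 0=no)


Language requires equal numbers of a's and b's
PDA pushes for each 'a', pops for each 'b'
Number of a's = 6
Number of b's = 5
6 != 5 -> Reject

0


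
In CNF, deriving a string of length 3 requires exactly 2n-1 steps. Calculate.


Chomsky Normal Form derivation:
String length n = 3
Each step either:
  - Splits a nonterminal into two (n-1 such steps)
  - Converts a nonterminal to terminal (n such steps)
Total = (n-1) + n = 2n - 1
= 2(3) - 1
= 6 - 1
= 5

5


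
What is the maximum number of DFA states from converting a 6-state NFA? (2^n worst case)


NFA has 6 states
Subset construction: each DFA state = subset of NFA states
Maximum subsets = 2^6
2^6 = 64

64


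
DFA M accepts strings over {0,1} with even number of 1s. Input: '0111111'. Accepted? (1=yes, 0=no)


DFA has 2 states: q_even (start, accept=yes) and q_odd
Processing string '0111111' character by character:
  Position 0: read '0', 1-count=0 -> q_even (no change)
  Position 1: read '1', 1-count=1 -> q_odd
  Position 2: read '1', 1-count=2 -> q_even
  Position 3: read '1', 1-count=3 -> q_odd
  Position 4: read '1', 1-count=4 -> q_even
  Position 5: read '1', 1-count=5 -> q_odd
  Position 6: read '1', 1-count=6 -> q_even
Final state: q_even, total 1s = 6 (even); the DFA requires an even count -> accept

1


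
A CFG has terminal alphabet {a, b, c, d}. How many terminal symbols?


Terminal symbols: a, b, c, d
Counting each: a (#1), b (#2), c (#3), d (#4)
Total = 4

4


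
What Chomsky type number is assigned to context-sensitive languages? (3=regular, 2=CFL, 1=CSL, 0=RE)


Chomsky hierarchy levels:
  Type 3: Regular (DFA/NFA/regex)
  Type 2: Context-free (PDA)
  Type 1: Context-sensitive
  Type 0: Recursively enumerable (TM)
'context-sensitive' corresponds to Type 1

1


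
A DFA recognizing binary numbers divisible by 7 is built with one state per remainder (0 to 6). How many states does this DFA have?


Divisibility by 7 is tracked via the remainder mod 7: 0, 1, ..., 6
The construction assigns one state to each remainder
Number of remainders = 7

7


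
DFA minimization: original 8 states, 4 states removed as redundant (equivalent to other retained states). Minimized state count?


Original DFA: 8 states
Redundant states removed: 4
Minimized states = original - removed
= 8 - 4
= 4

4


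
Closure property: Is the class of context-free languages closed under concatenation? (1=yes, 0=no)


CFL closure properties:
  Closed under: union, concatenation, Kleene star
  NOT closed under: intersection, complement
Operation 'concatenation' is in closed list -> Yes (closed)

1


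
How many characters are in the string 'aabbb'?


String: 'aabbb'
Counting characters:
  'a' appears 2 time(s)
  'b' appears 3 time(s)
Total length = 2 + 3 = 5

5


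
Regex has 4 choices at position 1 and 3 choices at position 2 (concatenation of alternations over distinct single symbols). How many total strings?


First group: 4 alternatives
Second group: 3 alternatives
Concatenation: each choice from group 1 pairs with each from group 2
Total = 4 x 3 = 12

12


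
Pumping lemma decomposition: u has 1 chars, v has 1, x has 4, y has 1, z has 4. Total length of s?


|s| = |u| + |v| + |x| + |y| + |z|
= 1 + 1 + 4 + 1 + 4
= 2 + 4 + 5
= 6 + 5
= 11

11


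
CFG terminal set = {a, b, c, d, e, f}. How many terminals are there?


Terminal symbols: a, b, c, d, e, f
Counting each: a (#1), b (#2), c (#3), d (#4), e (#5), f (#6)
Total = 6

6


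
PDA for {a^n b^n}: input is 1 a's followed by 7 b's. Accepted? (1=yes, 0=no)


Language requires equal numbers of a's and b's
PDA pushes for each 'a', pops for each 'b'
Number of a's = 1
Number of b's = 7
1 != 7 -> Reject

0


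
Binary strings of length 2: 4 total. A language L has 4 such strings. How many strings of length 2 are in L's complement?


Alphabet: {0,1}
String length: 2
Total strings of length 2 = 2^2 = 4
Strings in L = 4
Complement = total - |L|
= 4 - 4
= 0

0


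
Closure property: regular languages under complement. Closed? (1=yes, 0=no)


Regular languages are closed under:
- Union (DFA product construction)
- Intersection (DFA product construction)
- Complement (swap accept/reject states)
- Concatenation (NFA construction)
- Kleene star (NFA construction)
complement is in this list
Therefore: closed

1


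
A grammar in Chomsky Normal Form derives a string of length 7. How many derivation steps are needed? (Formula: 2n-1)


Chomsky Normal Form derivation:
String length n = 7
Each step either:
  - Splits a nonterminal into two (n-1 such steps)
  - Converts a nonterminal to terminal (n such steps)
Total = (n-1) + n = 2n - 1
= 2(7) - 1
= 14 - 1
= 13

13


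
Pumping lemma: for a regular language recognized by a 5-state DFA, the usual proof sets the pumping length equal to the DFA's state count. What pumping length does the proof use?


Pumping lemma for regular languages (standard proof):
Take p = |Q|, the number of DFA states.
Any string of length >= |Q| passes through |Q|+1 states while reading its first |Q| symbols,
so by pigeonhole some state repeats, giving the loop that can be pumped.
Here |Q| = 5
Therefore the proof uses p = 5

5


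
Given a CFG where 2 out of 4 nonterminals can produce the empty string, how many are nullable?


Nonterminals: {S, A, B, C}
A nonterminal is nullable if it can derive epsilon
Counting nullable nonterminals: 2
Total nullable = 2

2


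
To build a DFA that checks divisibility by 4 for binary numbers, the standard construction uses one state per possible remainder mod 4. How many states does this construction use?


Divisibility by 4 is tracked via the remainder mod 4: 0, 1, ..., 3
The construction assigns one state to each remainder
Number of remainders = 4

4


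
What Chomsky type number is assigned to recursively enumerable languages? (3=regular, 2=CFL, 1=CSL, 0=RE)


Chomsky hierarchy levels:
  Type 3: Regular (DFA/NFA/regex)
  Type 2: Context-free (PDA)
  Type 1: Context-sensitive
  Type 0: Recursively enumerable (TM)
'recursively enumerable' corresponds to Type 0

0


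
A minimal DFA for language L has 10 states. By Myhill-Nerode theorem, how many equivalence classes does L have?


Myhill-Nerode theorem:
Number of equivalence classes = number of states in minimal DFA
Minimal DFA states = 10
Therefore equivalence classes = 10

10


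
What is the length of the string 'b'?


String: 'b'
Counting characters:
  'b' appears 1 time(s)
Total length = 0 + 1 = 1

1


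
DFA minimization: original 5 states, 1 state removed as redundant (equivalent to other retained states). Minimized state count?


Original DFA: 5 states
Redundant states removed: 1
Minimized states = original - removed
= 5 - 1
= 4

4


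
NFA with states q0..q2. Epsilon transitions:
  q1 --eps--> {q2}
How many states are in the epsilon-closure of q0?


Starting from q0
Initialize closure = {q0}
q0 has no outgoing epsilon transitions -> nothing to add
Final closure: {q0}
Size = 1

1


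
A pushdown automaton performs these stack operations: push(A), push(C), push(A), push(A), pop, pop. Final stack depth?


Tracing stack operations:
  push(A) -> stack = [A], depth=1
  push(C) -> stack = [A,C], depth=2
  push(A) -> stack = [A,C,A], depth=3
  push(A) -> stack = [A,C,A,A], depth=4
  pop -> removed A, stack = [A,C,A], depth=3
  pop -> removed A, stack = [A,C], depth=2
Final depth = 2

2


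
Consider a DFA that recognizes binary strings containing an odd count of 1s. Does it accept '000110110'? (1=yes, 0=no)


DFA has 2 states: q_even (start, accept=no) and q_odd
Processing string '000110110' character by character:
  Position 0: read '0', 1-count=0 -> q_even (no change)
  Position 1: read '0', 1-count=0 -> q_even (no change)
  Position 2: read '0', 1-count=0 -> q_even (no change)
  Position 3: read '1', 1-count=1 -> q_odd
  Position 4: read '1', 1-count=2 -> q_even
  Position 5: read '0', 1-count=2 -> q_even (no change)
  Position 6: read '1', 1-count=3 -> q_odd
  Position 7: read '1', 1-count=4 -> q_even
  Position 8: read '0', 1-count=4 -> q_even (no change)
Final state: q_even, total 1s = 4 (even); the DFA requires an odd count -> reject

0


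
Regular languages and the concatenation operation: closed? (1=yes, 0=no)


Regular languages are closed under all standard operations:
- Union: Yes (product construction)
- Intersection: Yes (product construction)
- Complement: Yes (swap accept/reject)
- Concatenation: Yes (NFA construction)
Operation: concatenation -> Closed

1


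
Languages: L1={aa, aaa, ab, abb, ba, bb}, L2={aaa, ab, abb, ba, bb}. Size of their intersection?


L1 = {aa, aaa, ab, abb, ba, bb}
L2 = {aaa, ab, abb, ba, bb}
Checking each string in L1 against L2:
  'aa': in L2? No
  'aaa': in L2? Yes
  'ab': in L2? Yes
  'abb': in L2? Yes
  'ba': in L2? Yes
  'bb': in L2? Yes
Intersection = {aaa, ab, abb, ba, bb}
|L1 ∩ L2| = 5

5


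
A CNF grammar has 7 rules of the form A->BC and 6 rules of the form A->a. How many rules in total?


CNF allows two rule forms:
  A -> BC (binary): 7 rules
  A -> a (terminal): 6 rules
Total = 7 + 6 = 13

13


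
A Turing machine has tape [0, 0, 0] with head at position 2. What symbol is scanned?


Tape: [0, 0, 0]
Positions: 0 1 2
Values:    0 0 0
Head at position 2
tape[2] = 0

0


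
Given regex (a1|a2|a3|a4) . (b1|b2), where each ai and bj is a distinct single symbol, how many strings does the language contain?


First group: 4 alternatives
Second group: 2 alternatives
Concatenation: each choice from group 1 pairs with each from group 2
Total = 4 x 2 = 8

8


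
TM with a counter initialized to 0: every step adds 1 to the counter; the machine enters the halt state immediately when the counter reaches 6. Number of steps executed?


Counter starts at 0. Counting sequence:
  Step 1: counter = 1
  Step 2: counter = 2
  Step 3: counter = 3
  Step 4: counter = 4
  Step 5: counter = 5
  Step 6: counter = 6
Counter reached 6 -> halt
Total steps = 6

6


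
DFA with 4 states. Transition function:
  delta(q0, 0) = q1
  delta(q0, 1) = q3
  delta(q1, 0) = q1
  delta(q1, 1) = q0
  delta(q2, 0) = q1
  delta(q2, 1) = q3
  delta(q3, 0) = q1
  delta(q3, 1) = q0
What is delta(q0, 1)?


Looking up transition function:
delta(q0, 1) in the table
Row: q0, Column: 1
Result: q3

q3


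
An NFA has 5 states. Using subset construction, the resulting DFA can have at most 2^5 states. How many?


NFA has 5 states
Subset construction: each DFA state = subset of NFA states
Maximum subsets = 2^5
2^5 = 32

32


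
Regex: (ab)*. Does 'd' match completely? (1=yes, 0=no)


Pattern: (ab)*
String: 'd'
Pattern requires: zero or more repetitions of 'ab'
Length 1 is odd -> cannot be (ab)* -> no match
Result: 0

0


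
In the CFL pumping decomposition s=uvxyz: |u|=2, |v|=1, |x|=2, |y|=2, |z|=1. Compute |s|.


|s| = |u| + |v| + |x| + |y| + |z|
= 2 + 1 + 2 + 2 + 1
= 3 + 2 + 3
= 5 + 3
= 8

8


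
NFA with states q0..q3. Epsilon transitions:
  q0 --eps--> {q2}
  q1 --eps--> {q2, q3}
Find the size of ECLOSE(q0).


Starting from q0
Initialize closure = {q0}
Follow epsilon from q0 -> add q2
Final closure: {q0, q2}
Size = 2

2


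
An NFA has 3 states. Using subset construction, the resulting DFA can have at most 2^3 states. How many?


NFA has 3 states
Subset construction: each DFA state = subset of NFA states
Maximum subsets = 2^3
2^3 = 8

8


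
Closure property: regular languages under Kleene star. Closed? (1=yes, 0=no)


Regular languages are closed under:
- Union (DFA product construction)
- Intersection (DFA product construction)
- Complement (swap accept/reject states)
- Concatenation (NFA construction)
- Kleene star (NFA construction)
Kleene star is in this list
Therefore: closed

1


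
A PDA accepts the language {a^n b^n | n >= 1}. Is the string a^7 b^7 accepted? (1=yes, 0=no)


Language requires equal numbers of a's and b's
PDA pushes for each 'a', pops for each 'b'
Number of a's = 7
Number of b's = 7
7 == 7 -> Accept

1


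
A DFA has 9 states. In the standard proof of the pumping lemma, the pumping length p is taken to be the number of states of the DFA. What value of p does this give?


Pumping lemma for regular languages (standard proof):
Take p = |Q|, the number of DFA states.
Any string of length >= |Q| passes through |Q|+1 states while reading its first |Q| symbols,
so by pigeonhole some state repeats, giving the loop that can be pumped.
Here |Q| = 9
Therefore the proof uses p = 9

9


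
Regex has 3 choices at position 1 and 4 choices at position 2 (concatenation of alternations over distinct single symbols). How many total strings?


First group: 3 alternatives
Second group: 4 alternatives
Concatenation: each choice from group 1 pairs with each from group 2
Total = 3 x 4 = 12

12


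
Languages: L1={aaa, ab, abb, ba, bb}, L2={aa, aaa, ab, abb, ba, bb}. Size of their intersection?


L1 = {aaa, ab, abb, ba, bb}
L2 = {aa, aaa, ab, abb, ba, bb}
Checking each string in L1 against L2:
  'aaa': in L2? Yes
  'ab': in L2? Yes
  'abb': in L2? Yes
  'ba': in L2? Yes
  'bb': in L2? Yes
Intersection = {aaa, ab, abb, ba, bb}
|L1 ∩ L2| = 5

5


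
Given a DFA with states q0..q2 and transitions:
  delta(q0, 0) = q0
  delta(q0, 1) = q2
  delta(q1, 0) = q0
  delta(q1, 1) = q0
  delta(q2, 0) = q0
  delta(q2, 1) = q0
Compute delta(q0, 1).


Looking up transition function:
delta(q0, 1) in the table
Row: q0, Column: 1
Result: q2

q2


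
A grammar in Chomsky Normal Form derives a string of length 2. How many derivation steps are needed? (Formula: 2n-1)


Chomsky Normal Form derivation:
String length n = 2
Each step either:
  - Splits a nonterminal into two (n-1 such steps)
  - Converts a nonterminal to terminal (n such steps)
Total = (n-1) + n = 2n - 1
= 2(2) - 1
= 4 - 1
= 3

3


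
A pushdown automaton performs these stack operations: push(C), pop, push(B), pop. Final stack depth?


Tracing stack operations:
  push(C) -> stack = [C], depth=1
  pop -> removed C, stack = [], depth=0
  push(B) -> stack = [B], depth=1
  pop -> removed B, stack = [], depth=0
Final depth = 0

0


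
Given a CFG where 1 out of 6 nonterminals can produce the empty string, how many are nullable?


Nonterminals: {S, A, B, C, D, E}
A nonterminal is nullable if it can derive epsilon
Counting nullable nonterminals: 1
Total nullable = 1

1


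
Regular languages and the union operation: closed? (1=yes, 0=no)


Regular languages are closed under all standard operations:
- Union: Yes (product construction)
- Intersection: Yes (product construction)
- Complement: Yes (swap accept/reject)
- Concatenation: Yes (NFA construction)
Operation: union -> Closed

1


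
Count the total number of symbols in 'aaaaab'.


String: 'aaaaab'
Counting characters:
  'a' appears 5 time(s)
  'b' appears 1 time(s)
Total length = 5 + 1 = 6

6


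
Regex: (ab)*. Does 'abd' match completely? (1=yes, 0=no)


Pattern: (ab)*
String: 'abd'
Pattern requires: zero or more repetitions of 'ab'
Length 3 is odd -> cannot be (ab)* -> no match
Result: 0

0


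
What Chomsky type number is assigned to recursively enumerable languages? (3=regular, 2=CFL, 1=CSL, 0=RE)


Chomsky hierarchy levels:
  Type 3: Regular (DFA/NFA/regex)
  Type 2: Context-free (PDA)
  Type 1: Context-sensitive
  Type 0: Recursively enumerable (TM)
'recursively enumerable' corresponds to Type 0

0


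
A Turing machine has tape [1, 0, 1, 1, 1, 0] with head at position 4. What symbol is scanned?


Tape: [1, 0, 1, 1, 1, 0]
Positions: 0 1 2 3 4 5
Values:    1 0 1 1 1 0
Head at position 4
tape[4] = 1

1


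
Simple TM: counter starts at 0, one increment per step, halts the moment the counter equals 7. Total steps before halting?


Counter starts at 0. Counting sequence:
  Step 1: counter = 1
  Step 2: counter = 2
  Step 3: counter = 3
  Step 4: counter = 4
  Step 5: counter = 5
  Step 6: counter = 6
  Step 7: counter = 7
Counter reached 7 -> halt
Total steps = 7

7


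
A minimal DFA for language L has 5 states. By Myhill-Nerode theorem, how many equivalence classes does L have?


Myhill-Nerode theorem:
Number of equivalence classes = number of states in minimal DFA
Minimal DFA states = 5
Therefore equivalence classes = 5

5


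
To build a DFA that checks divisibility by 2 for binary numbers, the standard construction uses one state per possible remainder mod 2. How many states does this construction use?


Divisibility by 2 is tracked via the remainder mod 2: 0, 1, ..., 1
The construction assigns one state to each remainder
Number of remainders = 2

2


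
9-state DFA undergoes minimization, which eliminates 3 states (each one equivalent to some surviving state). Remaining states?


Original DFA: 9 states
Redundant states removed: 3
Minimized states = original - removed
= 9 - 3
= 6

6


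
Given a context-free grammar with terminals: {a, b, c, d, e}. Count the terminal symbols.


Terminal symbols: a, b, c, d, e
Counting each: a (#1), b (#2), c (#3), d (#4), e (#5)
Total = 5

5


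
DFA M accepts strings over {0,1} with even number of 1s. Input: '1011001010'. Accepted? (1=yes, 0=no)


DFA has 2 states: q_even (start, accept=yes) and q_odd
Processing string '1011001010' character by character:
  Position 0: read '1', 1-count=1 -> q_odd
  Position 1: read '0', 1-count=1 -> q_odd (no change)
  Position 2: read '1', 1-count=2 -> q_even
  Position 3: read '1', 1-count=3 -> q_odd
  Position 4: read '0', 1-count=3 -> q_odd (no change)
  Position 5: read '0', 1-count=3 -> q_odd (no change)
  Position 6: read '1', 1-count=4 -> q_even
  Position 7: read '0', 1-count=4 -> q_even (no change)
  Position 8: read '1', 1-count=5 -> q_odd
  Position 9: read '0', 1-count=5 -> q_odd (no change)
Final state: q_odd, total 1s = 5 (odd); the DFA requires an even count -> reject

0


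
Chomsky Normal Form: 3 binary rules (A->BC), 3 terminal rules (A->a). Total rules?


CNF allows two rule forms:
  A -> BC (binary): 3 rules
  A -> a (terminal): 3 rules
Total = 3 + 3 = 6

6


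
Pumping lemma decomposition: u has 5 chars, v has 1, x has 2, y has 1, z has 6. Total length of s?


|s| = |u| + |v| + |x| + |y| + |z|
= 5 + 1 + 2 + 1 + 6
= 6 + 2 + 7
= 8 + 7
= 15

15


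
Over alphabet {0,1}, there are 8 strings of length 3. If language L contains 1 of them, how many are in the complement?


Alphabet: {0,1}
String length: 3
Total strings of length 3 = 2^3 = 8
Strings in L = 1
Complement = total - |L|
= 8 - 1
= 7

7


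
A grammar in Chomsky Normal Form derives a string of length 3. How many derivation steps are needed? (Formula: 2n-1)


Chomsky Normal Form derivation:
String length n = 3
Each step either:
  - Splits a nonterminal into two (n-1 such steps)
  - Converts a nonterminal to terminal (n such steps)
Total = (n-1) + n = 2n - 1
= 2(3) - 1
= 6 - 1
= 5

5


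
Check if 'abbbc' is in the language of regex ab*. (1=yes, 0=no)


Pattern: ab*
String: 'abbbc'
Pattern requires: exactly one 'a' followed by zero or more 'b's
First char is 'a' -> OK
Rest 'bbbc': all b's? No
Result: 0

0


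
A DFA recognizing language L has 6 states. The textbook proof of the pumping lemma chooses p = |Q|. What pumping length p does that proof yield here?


Pumping lemma for regular languages (standard proof):
Take p = |Q|, the number of DFA states.
Any string of length >= |Q| passes through |Q|+1 states while reading its first |Q| symbols,
so by pigeonhole some state repeats, giving the loop that can be pumped.
Here |Q| = 6
Therefore the proof uses p = 6

6


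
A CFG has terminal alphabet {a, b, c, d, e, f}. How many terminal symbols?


Terminal symbols: a, b, c, d, e, f
Counting each: a (#1), b (#2), c (#3), d (#4), e (#5), f (#6)
Total = 6

6


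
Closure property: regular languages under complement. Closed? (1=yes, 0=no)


Regular languages are closed under:
- Union (DFA product construction)
- Intersection (DFA product construction)
- Complement (swap accept/reject states)
- Concatenation (NFA construction)
- Kleene star (NFA construction)
complement is in this list
Therefore: closed

1


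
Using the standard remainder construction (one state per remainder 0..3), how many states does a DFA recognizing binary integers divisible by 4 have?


Divisibility by 4 is tracked via the remainder mod 4: 0, 1, ..., 3
The construction assigns one state to each remainder
Number of remainders = 4

4


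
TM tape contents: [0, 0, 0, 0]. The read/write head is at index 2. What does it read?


Tape: [0, 0, 0, 0]
Positions: 0 1 2 3
Values:    0 0 0 0
Head at position 2
tape[2] = 0

0


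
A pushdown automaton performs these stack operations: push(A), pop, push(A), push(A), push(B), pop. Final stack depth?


Tracing stack operations:
  push(A) -> stack = [A], depth=1
  pop -> removed A, stack = [], depth=0
  push(A) -> stack = [A], depth=1
  push(A) -> stack = [A,A], depth=2
  push(B) -> stack = [A,A,B], depth=3
  pop -> removed B, stack = [A,A], depth=2
Final depth = 2

2


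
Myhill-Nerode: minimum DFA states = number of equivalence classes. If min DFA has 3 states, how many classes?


Myhill-Nerode theorem:
Number of equivalence classes = number of states in minimal DFA
Minimal DFA states = 3
Therefore equivalence classes = 3

3


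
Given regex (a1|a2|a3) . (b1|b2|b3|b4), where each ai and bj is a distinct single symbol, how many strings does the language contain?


First group: 3 alternatives
Second group: 4 alternatives
Concatenation: each choice from group 1 pairs with each from group 2
Total = 3 x 4 = 12

12


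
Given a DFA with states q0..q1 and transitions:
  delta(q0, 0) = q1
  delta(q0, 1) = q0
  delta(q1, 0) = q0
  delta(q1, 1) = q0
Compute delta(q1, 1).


Looking up transition function:
delta(q1, 1) in the table
Row: q1, Column: 1
Result: q0

q0


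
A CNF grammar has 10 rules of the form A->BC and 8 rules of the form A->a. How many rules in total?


CNF allows two rule forms:
  A -> BC (binary): 10 rules
  A -> a (terminal): 8 rules
Total = 10 + 8 = 18

18


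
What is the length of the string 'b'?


String: 'b'
Counting characters:
  'b' appears 1 time(s)
Total length = 0 + 1 = 1

1


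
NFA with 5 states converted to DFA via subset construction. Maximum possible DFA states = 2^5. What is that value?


NFA has 5 states
Subset construction: each DFA state = subset of NFA states
Maximum subsets = 2^5
2^5 = 32

32


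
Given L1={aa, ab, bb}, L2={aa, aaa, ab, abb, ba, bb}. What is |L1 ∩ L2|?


L1 = {aa, ab, bb}
L2 = {aa, aaa, ab, abb, ba, bb}
Checking each string in L1 against L2:
  'aa': in L2? Yes
  'ab': in L2? Yes
  'bb': in L2? Yes
Intersection = {aa, ab, bb}
|L1 ∩ L2| = 3

3


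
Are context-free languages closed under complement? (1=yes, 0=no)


CFL closure properties:
  Closed under: union, concatenation, Kleene star
  NOT closed under: intersection, complement
Operation 'complement' is in not-closed list -> No (not closed)

0


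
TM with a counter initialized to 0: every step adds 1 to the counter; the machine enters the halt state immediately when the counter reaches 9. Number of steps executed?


Counter starts at 0. Counting sequence:
  Step 1: counter = 1
  Step 2: counter = 2
  Step 3: counter = 3
  Step 4: counter = 4
  Step 5: counter = 5
  Step 6: counter = 6
  ...
  Step 9: counter = 9
Counter reached 9 -> halt
Total steps = 9

9


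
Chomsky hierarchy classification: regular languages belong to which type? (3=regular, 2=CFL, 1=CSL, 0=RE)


Chomsky hierarchy levels:
  Type 3: Regular (DFA/NFA/regex)
  Type 2: Context-free (PDA)
  Type 1: Context-sensitive
  Type 0: Recursively enumerable (TM)
'regular' corresponds to Type 3

3


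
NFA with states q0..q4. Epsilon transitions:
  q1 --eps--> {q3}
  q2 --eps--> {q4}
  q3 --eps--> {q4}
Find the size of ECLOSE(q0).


Starting from q0
Initialize closure = {q0}
q0 has no outgoing epsilon transitions -> nothing to add
Final closure: {q0}
Size = 1

1


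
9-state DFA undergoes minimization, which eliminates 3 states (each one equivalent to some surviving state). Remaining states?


Original DFA: 9 states
Redundant states removed: 3
Minimized states = original - removed
= 9 - 3
= 6

6


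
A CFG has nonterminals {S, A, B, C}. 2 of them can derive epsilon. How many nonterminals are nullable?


Nonterminals: {S, A, B, C}
A nonterminal is nullable if it can derive epsilon
Counting nullable nonterminals: 2
Total nullable = 2

2


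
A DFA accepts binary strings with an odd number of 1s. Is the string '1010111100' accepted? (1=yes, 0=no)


DFA has 2 states: q_even (start, accept=no) and q_odd
Processing string '1010111100' character by character:
  Position 0: read '1', 1-count=1 -> q_odd
  Position 1: read '0', 1-count=1 -> q_odd (no change)
  Position 2: read '1', 1-count=2 -> q_even
  Position 3: read '0', 1-count=2 -> q_even (no change)
  Position 4: read '1', 1-count=3 -> q_odd
  Position 5: read '1', 1-count=4 -> q_even
  Position 6: read '1', 1-count=5 -> q_odd
  Position 7: read '1', 1-count=6 -> q_even
  Position 8: read '0', 1-count=6 -> q_even (no change)
  Position 9: read '0', 1-count=6 -> q_even (no change)
Final state: q_even, total 1s = 6 (even); the DFA requires an odd count -> reject

0


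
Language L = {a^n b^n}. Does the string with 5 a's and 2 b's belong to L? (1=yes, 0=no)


Language requires equal numbers of a's and b's
PDA pushes for each 'a', pops for each 'b'
Number of a's = 5
Number of b's = 2
5 != 2 -> Reject

0


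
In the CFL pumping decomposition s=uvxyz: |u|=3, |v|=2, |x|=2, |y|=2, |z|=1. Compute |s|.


|s| = |u| + |v| + |x| + |y| + |z|
= 3 + 2 + 2 + 2 + 1
= 5 + 2 + 3
= 7 + 3
= 10

10


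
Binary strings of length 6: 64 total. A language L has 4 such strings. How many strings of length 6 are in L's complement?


Alphabet: {0,1}
String length: 6
Total strings of length 6 = 2^6 = 64
Strings in L = 4
Complement = total - |L|
= 64 - 4
= 60

60


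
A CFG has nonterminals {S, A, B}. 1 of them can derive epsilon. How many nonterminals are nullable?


Nonterminals: {S, A, B}
A nonterminal is nullable if it can derive epsilon
Counting nullable nonterminals: 1
Total nullable = 1

1


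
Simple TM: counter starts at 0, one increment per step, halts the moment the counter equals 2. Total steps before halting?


Counter starts at 0. Counting sequence:
  Step 1: counter = 1
  Step 2: counter = 2
Counter reached 2 -> halt
Total steps = 2

2


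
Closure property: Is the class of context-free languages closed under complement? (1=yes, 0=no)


CFL closure properties:
  Closed under: union, concatenation, Kleene star
  NOT closed under: intersection, complement
Operation 'complement' is in not-closed list -> No (not closed)

0


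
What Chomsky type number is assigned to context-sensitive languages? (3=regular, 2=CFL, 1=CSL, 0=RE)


Chomsky hierarchy levels:
  Type 3: Regular (DFA/NFA/regex)
  Type 2: Context-free (PDA)
  Type 1: Context-sensitive
  Type 0: Recursively enumerable (TM)
'context-sensitive' corresponds to Type 1

1


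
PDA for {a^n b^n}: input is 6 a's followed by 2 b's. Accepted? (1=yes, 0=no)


Language requires equal numbers of a's and b's
PDA pushes for each 'a', pops for each 'b'
Number of a's = 6
Number of b's = 2
6 != 2 -> Reject

0


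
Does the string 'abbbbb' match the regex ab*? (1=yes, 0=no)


Pattern: ab*
String: 'abbbbb'
Pattern requires: exactly one 'a' followed by zero or more 'b's
First char is 'a' -> OK
Rest 'bbbbb': all b's? Yes
Result: 1

1


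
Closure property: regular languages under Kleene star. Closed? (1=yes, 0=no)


Regular languages are closed under:
- Union (DFA product construction)
- Intersection (DFA product construction)
- Complement (swap accept/reject states)
- Concatenation (NFA construction)
- Kleene star (NFA construction)
Kleene star is in this list
Therefore: closed

1


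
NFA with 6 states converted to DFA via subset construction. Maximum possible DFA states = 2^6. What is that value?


NFA has 6 states
Subset construction: each DFA state = subset of NFA states
Maximum subsets = 2^6
2^6 = 64

64


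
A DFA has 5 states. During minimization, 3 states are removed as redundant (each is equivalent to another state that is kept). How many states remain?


Original DFA: 5 states
Redundant states removed: 3
Minimized states = original - removed
= 5 - 3
= 2

2


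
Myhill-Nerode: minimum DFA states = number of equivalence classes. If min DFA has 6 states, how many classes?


Myhill-Nerode theorem:
Number of equivalence classes = number of states in minimal DFA
Minimal DFA states = 6
Therefore equivalence classes = 6

6


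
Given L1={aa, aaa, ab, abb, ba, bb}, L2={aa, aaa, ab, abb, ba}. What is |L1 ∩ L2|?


L1 = {aa, aaa, ab, abb, ba, bb}
L2 = {aa, aaa, ab, abb, ba}
Checking each string in L1 against L2:
  'aa': in L2? Yes
  'aaa': in L2? Yes
  'ab': in L2? Yes
  'abb': in L2? Yes
  'ba': in L2? Yes
  'bb': in L2? No
Intersection = {aa, aaa, ab, abb, ba}
|L1 ∩ L2| = 5

5


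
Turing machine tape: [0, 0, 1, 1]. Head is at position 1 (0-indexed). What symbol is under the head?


Tape: [0, 0, 1, 1]
Positions: 0 1 2 3
Values:    0 0 1 1
Head at position 1
tape[1] = 0

0


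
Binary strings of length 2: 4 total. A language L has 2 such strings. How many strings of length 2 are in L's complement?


Alphabet: {0,1}
String length: 2
Total strings of length 2 = 2^2 = 4
Strings in L = 2
Complement = total - |L|
= 4 - 2
= 2

2


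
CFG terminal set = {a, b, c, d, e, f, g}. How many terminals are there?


Terminal symbols: a, b, c, d, e, f, g
Counting each: a (#1), b (#2), c (#3), d (#4), e (#5), f (#6), g (#7)
Total = 7

7


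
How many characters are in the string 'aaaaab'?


String: 'aaaaab'
Counting characters:
  'a' appears 5 time(s)
  'b' appears 1 time(s)
Total length = 5 + 1 = 6

6


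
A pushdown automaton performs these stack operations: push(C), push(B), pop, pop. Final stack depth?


Tracing stack operations:
  push(C) -> stack = [C], depth=1
  push(B) -> stack = [C,B], depth=2
  pop -> removed B, stack = [C], depth=1
  pop -> removed C, stack = [], depth=0
Final depth = 0

0


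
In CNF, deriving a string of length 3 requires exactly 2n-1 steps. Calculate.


Chomsky Normal Form derivation:
String length n = 3
Each step either:
  - Splits a nonterminal into two (n-1 such steps)
  - Converts a nonterminal to terminal (n such steps)
Total = (n-1) + n = 2n - 1
= 2(3) - 1
= 6 - 1
= 5

5


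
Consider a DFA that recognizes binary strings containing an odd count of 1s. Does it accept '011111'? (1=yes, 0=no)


DFA has 2 states: q_even (start, accept=no) and q_odd
Processing string '011111' character by character:
  Position 0: read '0', 1-count=0 -> q_even (no change)
  Position 1: read '1', 1-count=1 -> q_odd
  Position 2: read '1', 1-count=2 -> q_even
  Position 3: read '1', 1-count=3 -> q_odd
  Position 4: read '1', 1-count=4 -> q_even
  Position 5: read '1', 1-count=5 -> q_odd
Final state: q_odd, total 1s = 5 (odd); the DFA requires an odd count -> accept

1


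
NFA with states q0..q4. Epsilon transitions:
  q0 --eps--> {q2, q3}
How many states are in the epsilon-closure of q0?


Starting from q0
Initialize closure = {q0}
Follow epsilon from q0 -> add q2
Follow epsilon from q0 -> add q3
Final closure: {q0, q2, q3}
Size = 3

3


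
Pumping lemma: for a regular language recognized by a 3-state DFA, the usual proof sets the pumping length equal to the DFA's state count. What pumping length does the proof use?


Pumping lemma for regular languages (standard proof):
Take p = |Q|, the number of DFA states.
Any string of length >= |Q| passes through |Q|+1 states while reading its first |Q| symbols,
so by pigeonhole some state repeats, giving the loop that can be pumped.
Here |Q| = 3
Therefore the proof uses p = 3

3


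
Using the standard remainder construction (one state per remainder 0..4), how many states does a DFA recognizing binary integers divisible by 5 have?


Divisibility by 5 is tracked via the remainder mod 5: 0, 1, ..., 4
The construction assigns one state to each remainder
Number of remainders = 5

5


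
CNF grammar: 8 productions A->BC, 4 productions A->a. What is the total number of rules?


CNF allows two rule forms:
  A -> BC (binary): 8 rules
  A -> a (terminal): 4 rules
Total = 8 + 4 = 12

12


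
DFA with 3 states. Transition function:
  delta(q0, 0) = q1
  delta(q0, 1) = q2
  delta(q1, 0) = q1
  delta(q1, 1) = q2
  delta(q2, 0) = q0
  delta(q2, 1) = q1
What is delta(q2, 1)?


Looking up transition function:
delta(q2, 1) in the table
Row: q2, Column: 1
Result: q1

q1


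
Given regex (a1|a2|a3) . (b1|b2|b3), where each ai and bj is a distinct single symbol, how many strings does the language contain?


First group: 3 alternatives
Second group: 3 alternatives
Concatenation: each choice from group 1 pairs with each from group 2
Total = 3 x 3 = 9

9


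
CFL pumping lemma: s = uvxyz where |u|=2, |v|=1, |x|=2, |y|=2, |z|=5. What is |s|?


|s| = |u| + |v| + |x| + |y| + |z|
= 2 + 1 + 2 + 2 + 5
= 3 + 2 + 7
= 5 + 7
= 12

12


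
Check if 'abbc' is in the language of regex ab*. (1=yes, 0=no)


Pattern: ab*
String: 'abbc'
Pattern requires: exactly one 'a' followed by zero or more 'b's
First char is 'a' -> OK
Rest 'bbc': all b's? No
Result: 0

0


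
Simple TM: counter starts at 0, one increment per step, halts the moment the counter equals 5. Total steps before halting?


Counter starts at 0. Counting sequence:
  Step 1: counter = 1
  Step 2: counter = 2
  Step 3: counter = 3
  Step 4: counter = 4
  Step 5: counter = 5
Counter reached 5 -> halt
Total steps = 5

5


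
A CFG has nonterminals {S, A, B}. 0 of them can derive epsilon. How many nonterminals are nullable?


Nonterminals: {S, A, B}
A nonterminal is nullable if it can derive epsilon
Counting nullable nonterminals: 0
Total nullable = 0

0


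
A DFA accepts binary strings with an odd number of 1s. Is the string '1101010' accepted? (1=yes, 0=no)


DFA has 2 states: q_even (start, accept=no) and q_odd
Processing string '1101010' character by character:
  Position 0: read '1', 1-count=1 -> q_odd
  Position 1: read '1', 1-count=2 -> q_even
  Position 2: read '0', 1-count=2 -> q_even (no change)
  Position 3: read '1', 1-count=3 -> q_odd
  Position 4: read '0', 1-count=3 -> q_odd (no change)
  Position 5: read '1', 1-count=4 -> q_even
  Position 6: read '0', 1-count=4 -> q_even (no change)
Final state: q_even, total 1s = 4 (even); the DFA requires an odd count -> reject

0


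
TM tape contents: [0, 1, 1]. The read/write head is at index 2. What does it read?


Tape: [0, 1, 1]
Positions: 0 1 2
Values:    0 1 1
Head at position 2
tape[2] = 1

1


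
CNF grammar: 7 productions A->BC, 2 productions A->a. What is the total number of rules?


CNF allows two rule forms:
  A -> BC (binary): 7 rules
  A -> a (terminal): 2 rules
Total = 7 + 2 = 9

9


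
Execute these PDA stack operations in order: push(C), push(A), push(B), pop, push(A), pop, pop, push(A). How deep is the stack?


Tracing stack operations:
  push(C) -> stack = [C], depth=1
  push(A) -> stack = [C,A], depth=2
  push(B) -> stack = [C,A,B], depth=3
  pop -> removed B, stack = [C,A], depth=2
  push(A) -> stack = [C,A,A], depth=3
  pop -> removed A, stack = [C,A], depth=2
  pop -> removed A, stack = [C], depth=1
  push(A) -> stack = [C,A], depth=2
Final depth = 2

2


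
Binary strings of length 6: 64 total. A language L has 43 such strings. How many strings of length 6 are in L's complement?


Alphabet: {0,1}
String length: 6
Total strings of length 6 = 2^6 = 64
Strings in L = 43
Complement = total - |L|
= 64 - 43
= 21

21


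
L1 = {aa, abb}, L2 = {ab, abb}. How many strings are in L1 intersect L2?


L1 = {aa, abb}
L2 = {ab, abb}
Checking each string in L1 against L2:
  'aa': in L2? No
  'abb': in L2? Yes
Intersection = {abb}
|L1 ∩ L2| = 1

1


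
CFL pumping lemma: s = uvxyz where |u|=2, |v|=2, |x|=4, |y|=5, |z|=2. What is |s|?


|s| = |u| + |v| + |x| + |y| + |z|
= 2 + 2 + 4 + 5 + 2
= 4 + 4 + 7
= 8 + 7
= 15

15


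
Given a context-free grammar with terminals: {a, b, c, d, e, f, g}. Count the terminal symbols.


Terminal symbols: a, b, c, d, e, f, g
Counting each: a (#1), b (#2), c (#3), d (#4), e (#5), f (#6), g (#7)
Total = 7

7


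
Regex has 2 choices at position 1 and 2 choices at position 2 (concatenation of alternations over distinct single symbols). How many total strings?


First group: 2 alternatives
Second group: 2 alternatives
Concatenation: each choice from group 1 pairs with each from group 2
Total = 2 x 2 = 4

4


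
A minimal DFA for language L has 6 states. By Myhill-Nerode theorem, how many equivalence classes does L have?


Myhill-Nerode theorem:
Number of equivalence classes = number of states in minimal DFA
Minimal DFA states = 6
Therefore equivalence classes = 6

6


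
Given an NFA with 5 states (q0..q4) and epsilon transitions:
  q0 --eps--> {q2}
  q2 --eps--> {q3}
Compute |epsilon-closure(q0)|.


Starting from q0
Initialize closure = {q0}
Follow epsilon from q0 -> add q2
Follow epsilon from q2 -> add q3
Final closure: {q0, q2, q3}
Size = 3

3


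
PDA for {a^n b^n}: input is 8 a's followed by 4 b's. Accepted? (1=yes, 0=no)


Language requires equal numbers of a's and b's
PDA pushes for each 'a', pops for each 'b'
Number of a's = 8
Number of b's = 4
8 != 4 -> Reject

0


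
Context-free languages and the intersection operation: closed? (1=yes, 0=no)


CFL closure properties:
  Closed under: union, concatenation, Kleene star
  NOT closed under: intersection, complement
Operation 'intersection' is in not-closed list -> No (not closed)

0
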